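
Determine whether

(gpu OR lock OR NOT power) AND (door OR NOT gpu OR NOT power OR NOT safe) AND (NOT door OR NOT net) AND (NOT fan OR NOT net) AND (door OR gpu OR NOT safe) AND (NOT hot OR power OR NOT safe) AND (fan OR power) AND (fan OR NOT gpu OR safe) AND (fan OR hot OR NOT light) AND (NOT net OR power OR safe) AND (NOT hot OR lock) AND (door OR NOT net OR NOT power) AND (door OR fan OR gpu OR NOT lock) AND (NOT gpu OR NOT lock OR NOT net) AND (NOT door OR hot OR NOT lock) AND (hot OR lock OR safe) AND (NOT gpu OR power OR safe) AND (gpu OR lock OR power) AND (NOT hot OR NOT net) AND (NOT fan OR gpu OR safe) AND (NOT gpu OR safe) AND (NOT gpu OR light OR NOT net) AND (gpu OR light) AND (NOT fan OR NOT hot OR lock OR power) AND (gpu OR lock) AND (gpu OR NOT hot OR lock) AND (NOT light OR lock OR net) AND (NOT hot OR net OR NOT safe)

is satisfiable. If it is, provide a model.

Set light = False.
  then (gpu OR light) forces gpu = True.
  then (NOT gpu OR safe) forces safe = True.
  then (NOT gpu OR light OR NOT net) forces net = False.
  then (NOT hot OR net OR NOT safe) forces hot = False.
Set power = False.
  then (fan OR power) forces fan = True.
Set lock = False.
Set door = True.
All clauses satisfied.

light = False, net = False, power = False, hot = False, safe = True, lock = False, door = True, gpu = True, fan = True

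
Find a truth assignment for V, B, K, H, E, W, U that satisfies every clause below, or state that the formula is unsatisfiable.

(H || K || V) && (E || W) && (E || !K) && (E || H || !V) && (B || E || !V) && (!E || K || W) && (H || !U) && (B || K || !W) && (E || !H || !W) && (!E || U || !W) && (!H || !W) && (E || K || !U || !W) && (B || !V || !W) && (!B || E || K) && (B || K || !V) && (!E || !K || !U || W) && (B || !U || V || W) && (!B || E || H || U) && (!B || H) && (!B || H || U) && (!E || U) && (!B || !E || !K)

No satisfying assignment exists.

Case E = True:
  (!E || U) forces U = True.
  (H || !U) forces H = True.
  (!H || !W) forces W = False.
  (!E || K || W) forces K = True.
  Clause (!E || !K || !U || W) is falsified — contradiction.
Case E = False:
  (E || W) forces W = True.
  (E || !K) forces K = False.
  (B || K || !W) forces B = True.
  Clause (!B || E || K) is falsified — contradiction.
Both cases fail, so the formula is unsatisfiable.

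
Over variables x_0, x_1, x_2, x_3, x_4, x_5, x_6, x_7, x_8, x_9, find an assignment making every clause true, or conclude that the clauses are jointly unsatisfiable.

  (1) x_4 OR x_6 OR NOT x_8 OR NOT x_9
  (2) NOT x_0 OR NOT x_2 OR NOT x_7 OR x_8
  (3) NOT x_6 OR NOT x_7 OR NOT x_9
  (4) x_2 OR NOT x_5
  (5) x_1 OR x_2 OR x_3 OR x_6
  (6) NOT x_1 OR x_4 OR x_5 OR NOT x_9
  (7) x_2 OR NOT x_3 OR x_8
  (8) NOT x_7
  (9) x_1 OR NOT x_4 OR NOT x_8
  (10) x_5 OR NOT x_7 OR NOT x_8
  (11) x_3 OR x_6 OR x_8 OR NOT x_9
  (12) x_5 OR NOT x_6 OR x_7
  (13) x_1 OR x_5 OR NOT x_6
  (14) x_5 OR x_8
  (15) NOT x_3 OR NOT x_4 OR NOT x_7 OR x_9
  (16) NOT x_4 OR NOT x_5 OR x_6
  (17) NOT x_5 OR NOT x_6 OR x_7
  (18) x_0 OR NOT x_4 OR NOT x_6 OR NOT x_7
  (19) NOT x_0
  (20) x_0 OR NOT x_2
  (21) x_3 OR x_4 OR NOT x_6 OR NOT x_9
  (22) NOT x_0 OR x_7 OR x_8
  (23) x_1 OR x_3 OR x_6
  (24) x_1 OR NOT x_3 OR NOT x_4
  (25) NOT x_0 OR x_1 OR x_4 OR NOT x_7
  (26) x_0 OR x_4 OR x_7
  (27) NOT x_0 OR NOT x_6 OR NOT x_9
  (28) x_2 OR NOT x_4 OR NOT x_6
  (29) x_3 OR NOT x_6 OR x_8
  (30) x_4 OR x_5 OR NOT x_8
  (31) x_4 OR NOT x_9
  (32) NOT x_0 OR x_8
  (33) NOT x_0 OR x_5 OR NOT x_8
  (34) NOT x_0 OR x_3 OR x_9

x_0 = False, x_1 = True, x_2 = False, x_3 = True, x_4 = True, x_5 = False, x_6 = False, x_7 = False, x_8 = True, x_9 = True

Unit clause (NOT x_7) forces x_7 = False.
Unit clause (NOT x_0) forces x_0 = False.
In (x_0 OR NOT x_2) only NOT x_2 is left, so x_2 = False.
In (x_0 OR x_4 OR x_7) only x_4 is left, so x_4 = True.
In (x_2 OR NOT x_4 OR NOT x_6) only NOT x_6 is left, so x_6 = False.
In (x_2 OR NOT x_5) only NOT x_5 is left, so x_5 = False.
In (x_5 OR x_8) only x_8 is left, so x_8 = True.
In (x_1 OR NOT x_4 OR NOT x_8) only x_1 is left, so x_1 = True.
Set x_3 = True.
Set x_9 = True.
All clauses satisfied.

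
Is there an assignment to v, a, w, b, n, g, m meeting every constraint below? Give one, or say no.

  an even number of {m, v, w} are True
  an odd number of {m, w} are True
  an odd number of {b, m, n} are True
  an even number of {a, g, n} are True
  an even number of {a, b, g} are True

v = True; a = False; w = False; b = False; n = False; g = False; m = True

{m, v, w}: 2 true → even ✓
{m, w}: 1 true → odd ✓
{b, m, n}: 1 true → odd ✓
{a, g, n}: 0 true → even ✓
{a, b, g}: 0 true → even ✓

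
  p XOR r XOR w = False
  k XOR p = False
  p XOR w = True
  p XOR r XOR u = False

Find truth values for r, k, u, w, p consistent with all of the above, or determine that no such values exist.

r = True, k = False, u = True, w = True, p = False

p XOR r XOR w = F XOR T XOR T = False ✓
k XOR p = F XOR F = False ✓
p XOR w = F XOR T = True ✓
p XOR r XOR u = F XOR T XOR T = False ✓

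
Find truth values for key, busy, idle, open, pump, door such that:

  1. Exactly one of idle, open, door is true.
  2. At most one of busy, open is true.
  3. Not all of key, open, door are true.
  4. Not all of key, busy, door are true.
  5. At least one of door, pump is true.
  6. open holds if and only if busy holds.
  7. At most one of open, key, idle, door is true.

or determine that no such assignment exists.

key = False, busy = False, idle = False, open = False, pump = True, door = True

  (1) {idle, open, door}: 1 true — exactly one ✓
  (2) {busy, open}: 0 true — at most one ✓
  (3) {key, open, door}: 1/3 true — not all ✓
  (4) {key, busy, door}: 1/3 true — not all ✓
  (5) {door, pump}: 2 true — at least one ✓
  (6) open=F, busy=F — same ✓
  (7) {open, key, idle, door}: 1 true — at most one ✓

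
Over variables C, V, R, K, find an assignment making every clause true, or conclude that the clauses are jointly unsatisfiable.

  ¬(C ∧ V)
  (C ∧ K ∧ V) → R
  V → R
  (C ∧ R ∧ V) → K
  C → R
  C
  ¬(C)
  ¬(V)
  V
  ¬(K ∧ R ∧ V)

The formula is unsatisfiable.

Case C = True:
  Clause (¬C) is falsified — contradiction.
Case C = False:
  Clause (C) is falsified — contradiction.
Both cases fail, so the formula is unsatisfiable.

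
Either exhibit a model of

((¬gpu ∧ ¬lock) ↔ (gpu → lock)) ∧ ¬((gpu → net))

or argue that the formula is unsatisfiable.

gpu: True, net: False, lock: False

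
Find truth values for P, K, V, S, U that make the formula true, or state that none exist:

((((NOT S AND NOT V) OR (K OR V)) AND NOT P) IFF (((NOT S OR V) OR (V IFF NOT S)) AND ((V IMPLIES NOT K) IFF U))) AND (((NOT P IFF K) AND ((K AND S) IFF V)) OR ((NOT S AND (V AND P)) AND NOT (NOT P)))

P: False, K: True, V: True, S: True, U: False

  (((NOT S AND NOT V) OR (K OR V)) AND NOT P) IFF (((NOT S OR V) OR (V IFF NOT S)) AND ((V IMPLIES NOT K) IFF U)) = True
    ((NOT S AND NOT V) OR (K OR V)) AND NOT P = True
      (NOT S AND NOT V) OR (K OR V) = True
        NOT S AND NOT V = False
          NOT S = False
          NOT V = False
        K OR V = True
      NOT P = True
    ((NOT S OR V) OR (V IFF NOT S)) AND ((V IMPLIES NOT K) IFF U) = True
      (NOT S OR V) OR (V IFF NOT S) = True
        NOT S OR V = True
          NOT S = False
        V IFF NOT S = False
          NOT S = False
      (V IMPLIES NOT K) IFF U = True
        V IMPLIES NOT K = False
          NOT K = False
  ((NOT P IFF K) AND ((K AND S) IFF V)) OR ((NOT S AND (V AND P)) AND NOT (NOT P)) = True
    (NOT P IFF K) AND ((K AND S) IFF V) = True
      NOT P IFF K = True
        NOT P = True
      (K AND S) IFF V = True
        K AND S = True
    (NOT S AND (V AND P)) AND NOT (NOT P) = False
      NOT S AND (V AND P) = False
        NOT S = False
        V AND P = False
      NOT (NOT P) = False
        NOT P = True
Both conjuncts True, so the formula holds.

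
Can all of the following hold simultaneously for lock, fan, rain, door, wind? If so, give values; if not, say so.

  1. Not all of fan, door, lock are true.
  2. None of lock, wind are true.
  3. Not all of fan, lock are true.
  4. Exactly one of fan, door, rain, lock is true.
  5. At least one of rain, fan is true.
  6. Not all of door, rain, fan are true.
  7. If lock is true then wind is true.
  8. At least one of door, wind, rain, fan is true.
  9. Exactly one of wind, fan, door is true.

lock=F; fan=T; rain=F; door=F; wind=F

  (1) {fan, door, lock}: 1/3 true — not all ✓
  (2) {lock, wind}: 0 true — none ✓
  (3) {fan, lock}: 1/2 true — not all ✓
  (4) {fan, door, rain, lock}: 1 true — exactly one ✓
  (5) {rain, fan}: 1 true — at least one ✓
  (6) {door, rain, fan}: 1/3 true — not all ✓
  (7) lock=F ⇒ wind: vacuous ✓
  (8) {door, wind, rain, fan}: 1 true — at least one ✓
  (9) {wind, fan, door}: 1 true — exactly one ✓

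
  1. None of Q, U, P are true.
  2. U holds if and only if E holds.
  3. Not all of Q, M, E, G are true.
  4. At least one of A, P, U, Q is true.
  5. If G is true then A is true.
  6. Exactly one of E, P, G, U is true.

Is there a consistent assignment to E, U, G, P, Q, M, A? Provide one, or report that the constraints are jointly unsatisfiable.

E = False; U = False; G = True; P = False; Q = False; M = False; A = True

  (1) {Q, U, P}: 0 true — none ✓
  (2) U=F, E=F — same ✓
  (3) {Q, M, E, G}: 1/4 true — not all ✓
  (4) {A, P, U, Q}: 1 true — at least one ✓
  (5) G=T ⇒ A: T ✓
  (6) {E, P, G, U}: 1 true — exactly one ✓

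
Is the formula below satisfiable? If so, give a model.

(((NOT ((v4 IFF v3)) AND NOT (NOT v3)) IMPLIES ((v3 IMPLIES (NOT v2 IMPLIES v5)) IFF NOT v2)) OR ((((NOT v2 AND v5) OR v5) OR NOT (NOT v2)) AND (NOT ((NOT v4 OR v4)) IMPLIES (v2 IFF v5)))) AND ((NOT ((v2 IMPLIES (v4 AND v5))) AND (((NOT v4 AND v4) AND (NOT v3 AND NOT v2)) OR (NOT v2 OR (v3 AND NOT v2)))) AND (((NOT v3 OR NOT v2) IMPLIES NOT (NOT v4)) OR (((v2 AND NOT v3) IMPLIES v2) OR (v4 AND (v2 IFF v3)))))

Case v2 = True: the conjunct ((NOT v4 AND v4) AND (NOT v3 AND NOT v2)) OR (NOT v2 OR (v3 AND NOT v2)) becomes ((NOT v4 AND v4) AND False) OR (False OR False) = False.
Case v2 = False: the conjunct NOT ((v2 IMPLIES (v4 AND v5))) becomes NOT ((False IMPLIES (v4 AND v5))) = False.
Both cases fail — unsatisfiable.

The formula is unsatisfiable.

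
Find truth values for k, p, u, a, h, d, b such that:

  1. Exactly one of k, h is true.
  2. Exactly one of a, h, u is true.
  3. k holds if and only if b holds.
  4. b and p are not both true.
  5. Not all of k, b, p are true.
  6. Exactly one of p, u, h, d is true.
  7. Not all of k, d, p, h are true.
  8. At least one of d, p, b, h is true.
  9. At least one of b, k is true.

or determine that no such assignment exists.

k=T, p=F, u=F, a=T, h=F, d=T, b=T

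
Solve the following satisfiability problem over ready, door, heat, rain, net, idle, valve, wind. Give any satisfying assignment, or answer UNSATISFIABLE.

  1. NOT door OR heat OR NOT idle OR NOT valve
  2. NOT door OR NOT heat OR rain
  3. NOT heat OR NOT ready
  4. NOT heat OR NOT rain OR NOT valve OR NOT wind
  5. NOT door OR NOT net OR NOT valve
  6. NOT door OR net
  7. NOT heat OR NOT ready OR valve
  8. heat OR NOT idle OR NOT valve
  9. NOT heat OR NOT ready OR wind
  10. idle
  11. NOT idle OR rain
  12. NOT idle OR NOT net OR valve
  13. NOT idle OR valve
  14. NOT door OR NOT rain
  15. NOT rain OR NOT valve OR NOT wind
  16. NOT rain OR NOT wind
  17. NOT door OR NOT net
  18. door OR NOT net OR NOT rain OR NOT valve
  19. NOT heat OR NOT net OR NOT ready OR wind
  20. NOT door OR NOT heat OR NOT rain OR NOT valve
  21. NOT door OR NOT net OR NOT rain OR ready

Unit clause (idle) forces idle = True.
In (NOT idle OR rain) only rain is left, so rain = True.
In (NOT idle OR valve) only valve is left, so valve = True.
In (NOT door OR NOT rain) only NOT door is left, so door = False.
In (NOT rain OR NOT valve OR NOT wind) only NOT wind is left, so wind = False.
In (door OR NOT net OR NOT rain OR NOT valve) only NOT net is left, so net = False.
In (heat OR NOT idle OR NOT valve) only heat is left, so heat = True.
In (NOT heat OR NOT ready OR wind) only NOT ready is left, so ready = False.
All clauses satisfied.

ready = False; door = False; heat = True; rain = True; net = False; idle = True; valve = True; wind = False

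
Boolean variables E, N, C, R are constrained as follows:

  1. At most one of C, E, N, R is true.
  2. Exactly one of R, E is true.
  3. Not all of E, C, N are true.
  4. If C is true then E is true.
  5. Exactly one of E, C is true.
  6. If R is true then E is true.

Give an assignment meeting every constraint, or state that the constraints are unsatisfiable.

E = True, N = False, C = False, R = False

  (1) {C, E, N, R}: 1 true — at most one ✓
  (2) {R, E}: 1 true — exactly one ✓
  (3) {E, C, N}: 1/3 true — not all ✓
  (4) C=F ⇒ E: vacuous ✓
  (5) {E, C}: 1 true — exactly one ✓
  (6) R=F ⇒ E: vacuous ✓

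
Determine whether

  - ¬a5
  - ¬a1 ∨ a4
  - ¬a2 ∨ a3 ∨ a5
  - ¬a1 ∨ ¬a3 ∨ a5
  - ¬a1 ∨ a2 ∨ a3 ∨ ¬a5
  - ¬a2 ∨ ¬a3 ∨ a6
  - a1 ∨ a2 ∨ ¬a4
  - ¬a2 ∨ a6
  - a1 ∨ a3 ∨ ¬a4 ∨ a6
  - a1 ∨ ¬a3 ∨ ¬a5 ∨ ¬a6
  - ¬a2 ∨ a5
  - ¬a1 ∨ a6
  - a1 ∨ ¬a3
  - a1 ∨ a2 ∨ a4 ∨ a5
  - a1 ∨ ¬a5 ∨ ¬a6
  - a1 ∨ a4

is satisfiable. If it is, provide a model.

a1=T; a2=F; a3=F; a4=T; a5=F; a6=T

Unit clause (¬a5) forces a5 = False.
In (¬a2 ∨ a5) only ¬a2 is left, so a2 = False.
Try a1 = False:
  (a1 ∨ a2 ∨ ¬a4) forces a4 = False.
  clause (a1 ∨ a2 ∨ a4 ∨ a5) is falsified — backtrack.
So a1 = True.
  then (¬a1 ∨ a4) forces a4 = True.
  then (¬a1 ∨ ¬a3 ∨ a5) forces a3 = False.
  then (¬a1 ∨ a6) forces a6 = True.
All clauses satisfied.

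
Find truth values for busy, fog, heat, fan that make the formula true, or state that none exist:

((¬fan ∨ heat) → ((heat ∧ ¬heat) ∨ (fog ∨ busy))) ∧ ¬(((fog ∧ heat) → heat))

The conjunct ¬(((fog ∧ heat) → heat)) is unsatisfiable on its own:
  fog=F, heat=F: evaluates to False.
  fog=F, heat=T: evaluates to False.
  fog=T, heat=F: evaluates to False.
  fog=T, heat=T: evaluates to False.
So the whole conjunction is unsatisfiable.

Unsatisfiable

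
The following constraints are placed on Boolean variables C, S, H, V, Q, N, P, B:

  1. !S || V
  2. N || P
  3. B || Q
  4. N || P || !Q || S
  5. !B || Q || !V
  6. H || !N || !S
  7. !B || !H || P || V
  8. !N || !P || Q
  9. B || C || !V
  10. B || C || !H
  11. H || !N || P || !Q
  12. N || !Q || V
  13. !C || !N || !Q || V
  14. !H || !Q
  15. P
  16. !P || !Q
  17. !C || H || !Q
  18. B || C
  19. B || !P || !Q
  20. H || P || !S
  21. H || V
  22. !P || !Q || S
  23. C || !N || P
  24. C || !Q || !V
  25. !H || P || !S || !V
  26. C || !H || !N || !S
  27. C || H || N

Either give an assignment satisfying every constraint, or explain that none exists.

Unit clause (P) forces P = True.
In (!P || !Q) only !Q is left, so Q = False.
In (B || Q) only B is left, so B = True.
In (!B || Q || !V) only !V is left, so V = False.
In (!N || !P || Q) only !N is left, so N = False.
In (H || V) only H is left, so H = True.
In (!S || V) only !S is left, so S = False.
Set C = True.
All clauses satisfied.

C=T; S=F; H=T; V=F; Q=F; N=F; P=T; B=T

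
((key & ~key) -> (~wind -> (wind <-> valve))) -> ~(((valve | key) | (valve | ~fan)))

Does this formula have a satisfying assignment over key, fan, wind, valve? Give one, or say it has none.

key=F; fan=T; wind=T; valve=F

  ((key & ~key) -> (~wind -> (wind <-> valve))) -> ~(((valve | key) | (valve | ~fan))) = True
    (key & ~key) -> (~wind -> (wind <-> valve)) = True
      key & ~key = False
        ~key = True
      ~wind -> (wind <-> valve) = True
        ~wind = False
        wind <-> valve = False
    ~(((valve | key) | (valve | ~fan))) = True
      (valve | key) | (valve | ~fan) = False
        valve | key = False
        valve | ~fan = False
          ~fan = False
The formula evaluates to True.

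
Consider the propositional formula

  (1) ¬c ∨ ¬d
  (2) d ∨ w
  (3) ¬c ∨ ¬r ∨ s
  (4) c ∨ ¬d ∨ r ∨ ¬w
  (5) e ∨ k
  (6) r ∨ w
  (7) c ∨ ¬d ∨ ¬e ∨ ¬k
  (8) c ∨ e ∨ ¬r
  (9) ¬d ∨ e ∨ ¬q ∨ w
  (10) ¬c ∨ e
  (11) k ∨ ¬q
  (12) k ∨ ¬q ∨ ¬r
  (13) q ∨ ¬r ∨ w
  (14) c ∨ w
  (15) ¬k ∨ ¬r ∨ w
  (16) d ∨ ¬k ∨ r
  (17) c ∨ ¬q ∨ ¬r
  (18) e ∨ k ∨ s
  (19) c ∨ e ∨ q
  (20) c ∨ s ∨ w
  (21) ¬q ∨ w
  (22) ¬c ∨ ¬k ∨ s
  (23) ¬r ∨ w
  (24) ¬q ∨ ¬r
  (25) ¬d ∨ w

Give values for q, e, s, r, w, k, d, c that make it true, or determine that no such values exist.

Set q = False.
Set e = True.
Set s = False.
Set r = False.
  then (r ∨ w) forces w = True.
Set k = False.
Try d = True:
  (¬c ∨ ¬d) forces c = False.
  clause (c ∨ ¬d ∨ r ∨ ¬w) is falsified — backtrack.
So d = False.
Set c = False.
All clauses satisfied.

q = False, e = True, s = False, r = False, w = True, k = False, d = False, c = False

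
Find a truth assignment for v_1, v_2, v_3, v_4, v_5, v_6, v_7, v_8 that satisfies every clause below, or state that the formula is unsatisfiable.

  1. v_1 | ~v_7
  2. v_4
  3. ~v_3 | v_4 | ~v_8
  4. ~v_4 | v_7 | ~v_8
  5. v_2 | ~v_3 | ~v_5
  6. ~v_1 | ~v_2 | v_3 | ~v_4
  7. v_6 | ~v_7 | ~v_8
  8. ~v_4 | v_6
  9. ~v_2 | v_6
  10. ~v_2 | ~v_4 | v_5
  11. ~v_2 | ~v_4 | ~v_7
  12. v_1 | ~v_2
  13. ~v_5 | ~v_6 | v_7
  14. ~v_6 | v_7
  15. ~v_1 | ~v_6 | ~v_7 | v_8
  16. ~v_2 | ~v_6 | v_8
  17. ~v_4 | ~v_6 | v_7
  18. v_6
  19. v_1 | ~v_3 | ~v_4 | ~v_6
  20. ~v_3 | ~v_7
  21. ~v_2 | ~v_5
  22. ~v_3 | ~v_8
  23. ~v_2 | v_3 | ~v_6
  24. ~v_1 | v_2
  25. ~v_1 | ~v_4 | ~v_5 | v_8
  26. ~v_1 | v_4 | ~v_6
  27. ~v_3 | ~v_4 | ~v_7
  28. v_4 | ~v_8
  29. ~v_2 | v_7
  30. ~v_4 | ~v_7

Case v_4 = True:
  (~v_4 | v_6) forces v_6 = True.
  (~v_6 | v_7) forces v_7 = True.
  Clause (~v_4 | ~v_7) is falsified — contradiction.
Case v_4 = False:
  Clause (v_4) is falsified — contradiction.
Both cases fail, so the formula is unsatisfiable.

UNSATISFIABLE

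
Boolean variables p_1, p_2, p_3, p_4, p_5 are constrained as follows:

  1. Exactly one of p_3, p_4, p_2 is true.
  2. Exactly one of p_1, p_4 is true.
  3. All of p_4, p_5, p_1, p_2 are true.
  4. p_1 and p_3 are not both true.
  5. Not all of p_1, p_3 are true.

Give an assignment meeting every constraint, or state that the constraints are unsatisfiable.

UNSATISFIABLE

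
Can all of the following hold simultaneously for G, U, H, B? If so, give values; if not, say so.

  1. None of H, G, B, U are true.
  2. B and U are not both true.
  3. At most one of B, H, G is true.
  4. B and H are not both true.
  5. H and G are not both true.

G = False; U = False; H = False; B = False

  (1) {H, G, B, U}: 0 true — none ✓
  (2) B=F, U=F — not both ✓
  (3) {B, H, G}: 0 true — at most one ✓
  (4) B=F, H=F — not both ✓
  (5) H=F, G=F — not both ✓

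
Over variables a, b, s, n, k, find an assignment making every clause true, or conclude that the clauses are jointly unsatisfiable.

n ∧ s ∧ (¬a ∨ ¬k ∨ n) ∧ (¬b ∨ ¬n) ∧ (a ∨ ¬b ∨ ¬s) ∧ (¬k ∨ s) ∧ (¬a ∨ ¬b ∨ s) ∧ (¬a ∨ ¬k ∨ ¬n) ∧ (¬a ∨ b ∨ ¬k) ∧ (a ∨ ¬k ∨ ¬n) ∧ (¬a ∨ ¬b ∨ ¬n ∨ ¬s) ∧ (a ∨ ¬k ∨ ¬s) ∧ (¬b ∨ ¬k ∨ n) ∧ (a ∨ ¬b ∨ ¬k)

a = False, b = False, s = True, n = True, k = False

Unit clause (n) forces n = True.
Unit clause (s) forces s = True.
In (¬b ∨ ¬n) only ¬b is left, so b = False.
Set a = False.
  then (a ∨ ¬k ∨ ¬n) forces k = False.
All clauses satisfied.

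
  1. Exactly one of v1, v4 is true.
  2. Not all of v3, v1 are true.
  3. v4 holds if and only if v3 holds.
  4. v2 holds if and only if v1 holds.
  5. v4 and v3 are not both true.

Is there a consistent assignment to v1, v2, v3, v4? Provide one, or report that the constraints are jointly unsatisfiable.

v1=T; v2=T; v3=F; v4=F

  (1) {v1, v4}: 1 true — exactly one ✓
  (2) {v3, v1}: 1/2 true — not all ✓
  (3) v4=F, v3=F — same ✓
  (4) v2=T, v1=T — same ✓
  (5) v4=F, v3=F — not both ✓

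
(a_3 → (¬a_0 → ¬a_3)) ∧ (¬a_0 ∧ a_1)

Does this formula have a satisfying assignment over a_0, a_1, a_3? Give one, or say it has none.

a_0=F; a_1=T; a_3=F

  a_3 → (¬a_0 → ¬a_3) = True
    ¬a_0 → ¬a_3 = True
      ¬a_0 = True
      ¬a_3 = True
  ¬a_0 ∧ a_1 = True
    ¬a_0 = True
Both conjuncts True, so the formula holds.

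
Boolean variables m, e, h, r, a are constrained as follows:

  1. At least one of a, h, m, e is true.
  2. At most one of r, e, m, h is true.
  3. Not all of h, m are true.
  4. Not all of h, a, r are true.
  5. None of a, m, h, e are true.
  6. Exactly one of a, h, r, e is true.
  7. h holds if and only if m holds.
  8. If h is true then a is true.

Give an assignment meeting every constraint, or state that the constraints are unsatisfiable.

Case m = True:
  Constraint (5) is violated (m=T) — contradiction.
Case m = False:
  (5) forces a = False.
  (5) forces h = False.
  (1) with a=F, h=F, m=F forces e = True.
  Constraint (5) is violated (e=T) — contradiction.
Both cases fail — unsatisfiable.

Unsatisfiable — no assignment works.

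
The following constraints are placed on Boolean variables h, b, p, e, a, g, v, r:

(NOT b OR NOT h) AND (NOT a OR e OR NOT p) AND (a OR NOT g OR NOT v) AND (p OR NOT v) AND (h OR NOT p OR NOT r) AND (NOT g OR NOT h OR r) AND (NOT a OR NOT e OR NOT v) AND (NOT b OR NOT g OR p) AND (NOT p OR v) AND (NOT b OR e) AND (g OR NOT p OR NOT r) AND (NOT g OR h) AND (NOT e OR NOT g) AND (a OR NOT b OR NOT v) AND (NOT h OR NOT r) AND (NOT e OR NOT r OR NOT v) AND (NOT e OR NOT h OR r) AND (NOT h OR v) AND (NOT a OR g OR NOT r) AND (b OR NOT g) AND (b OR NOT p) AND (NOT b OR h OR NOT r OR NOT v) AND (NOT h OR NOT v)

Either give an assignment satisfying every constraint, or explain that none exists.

h = False, b = False, p = False, e = True, a = True, g = False, v = False, r = False

Set h = False.
  then (NOT g OR h) forces g = False.
Set b = False.
  then (b OR NOT p) forces p = False.
  then (p OR NOT v) forces v = False.
Set e = True.
Set a = True.
  then (NOT a OR g OR NOT r) forces r = False.
All clauses satisfied.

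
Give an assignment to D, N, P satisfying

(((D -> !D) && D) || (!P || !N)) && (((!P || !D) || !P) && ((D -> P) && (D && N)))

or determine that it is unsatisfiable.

Case D = True: the formula simplifies to (!P || !N) && ((!P || !P) && (P && N)).
  P = True: the conjunct !P || !P becomes !True || !True = False.
  P = False: the conjunct P is False.
Case D = False: the conjunct D is False.
Both cases fail — unsatisfiable.

UNSATISFIABLE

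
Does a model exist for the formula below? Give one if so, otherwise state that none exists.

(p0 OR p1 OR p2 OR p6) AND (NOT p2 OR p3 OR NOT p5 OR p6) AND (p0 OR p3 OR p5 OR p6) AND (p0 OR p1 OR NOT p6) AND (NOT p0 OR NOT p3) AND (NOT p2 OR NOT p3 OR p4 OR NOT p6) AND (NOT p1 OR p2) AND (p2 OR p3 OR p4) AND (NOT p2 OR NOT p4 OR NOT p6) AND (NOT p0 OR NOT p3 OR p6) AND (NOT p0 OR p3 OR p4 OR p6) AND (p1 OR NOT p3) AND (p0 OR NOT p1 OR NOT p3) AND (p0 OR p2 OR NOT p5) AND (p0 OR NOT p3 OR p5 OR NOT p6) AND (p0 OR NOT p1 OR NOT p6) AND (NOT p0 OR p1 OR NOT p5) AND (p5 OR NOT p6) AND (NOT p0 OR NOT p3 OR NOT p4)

Set p0 = True.
  then (NOT p0 OR NOT p3) forces p3 = False.
Set p1 = False.
  then (NOT p0 OR p1 OR NOT p5) forces p5 = False.
  then (p5 OR NOT p6) forces p6 = False.
  then (NOT p0 OR p3 OR p4 OR p6) forces p4 = True.
Set p2 = False.
All clauses satisfied.

p0: True, p1: False, p2: False, p3: False, p4: True, p5: False, p6: False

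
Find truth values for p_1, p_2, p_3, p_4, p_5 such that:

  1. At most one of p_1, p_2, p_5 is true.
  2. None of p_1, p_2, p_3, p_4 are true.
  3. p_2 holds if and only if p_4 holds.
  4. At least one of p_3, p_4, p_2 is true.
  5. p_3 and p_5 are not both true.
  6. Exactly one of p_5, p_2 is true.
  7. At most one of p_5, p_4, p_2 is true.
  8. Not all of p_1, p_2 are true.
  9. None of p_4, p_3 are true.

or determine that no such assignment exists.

Case p_1 = True:
  Constraint (2) is violated (p_1=T) — contradiction.
Case p_1 = False:
  (2) forces p_2 = False.
  (2) forces p_3 = False.
  (2) forces p_4 = False.
  Constraint (4) is violated (p_3=F, p_4=F, p_2=F) — contradiction.
Both cases fail — unsatisfiable.

UNSATISFIABLE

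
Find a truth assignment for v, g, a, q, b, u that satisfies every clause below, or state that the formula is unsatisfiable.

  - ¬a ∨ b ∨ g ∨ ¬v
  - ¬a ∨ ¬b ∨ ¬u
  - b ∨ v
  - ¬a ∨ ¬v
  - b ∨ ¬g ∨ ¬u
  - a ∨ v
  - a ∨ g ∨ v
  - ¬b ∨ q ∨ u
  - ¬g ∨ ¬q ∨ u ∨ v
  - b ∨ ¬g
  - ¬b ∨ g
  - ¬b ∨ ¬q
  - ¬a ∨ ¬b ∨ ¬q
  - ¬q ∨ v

Try v = False:
  (b ∨ v) forces b = True.
  (a ∨ v) forces a = True.
  (¬a ∨ ¬b ∨ ¬u) forces u = False.
  (¬b ∨ q ∨ u) forces q = True.
  clause (¬b ∨ ¬q) is falsified — backtrack.
So v = True.
  then (¬a ∨ ¬v) forces a = False.
Set g = False.
  then (¬b ∨ g) forces b = False.
Set q = True.
Set u = False.
All clauses satisfied.

v: True, g: False, a: False, q: True, b: False, u: False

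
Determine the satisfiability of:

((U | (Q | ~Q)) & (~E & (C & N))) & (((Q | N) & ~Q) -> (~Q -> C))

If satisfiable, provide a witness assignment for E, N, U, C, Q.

E: False; N: True; U: True; C: True; Q: True

  (U | (Q | ~Q)) & (~E & (C & N)) = True
    U | (Q | ~Q) = True
      Q | ~Q = True
        ~Q = False
    ~E & (C & N) = True
      ~E = True
      C & N = True
  ((Q | N) & ~Q) -> (~Q -> C) = True
    (Q | N) & ~Q = False
      Q | N = True
      ~Q = False
    ~Q -> C = True
      ~Q = False
Both conjuncts True, so the formula holds.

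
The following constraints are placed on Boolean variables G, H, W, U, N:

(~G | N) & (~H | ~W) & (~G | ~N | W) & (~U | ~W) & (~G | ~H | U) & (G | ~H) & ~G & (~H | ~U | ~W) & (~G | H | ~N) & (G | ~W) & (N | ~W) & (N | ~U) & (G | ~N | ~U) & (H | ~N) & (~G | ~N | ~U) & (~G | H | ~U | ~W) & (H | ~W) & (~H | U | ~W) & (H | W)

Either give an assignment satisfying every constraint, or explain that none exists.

Case G = True:
  Clause (~G) is falsified — contradiction.
Case G = False:
  (G | ~H) forces H = False.
  (G | ~W) forces W = False.
  Clause (H | W) is falsified — contradiction.
Both cases fail, so the formula is unsatisfiable.

Unsatisfiable — no assignment works.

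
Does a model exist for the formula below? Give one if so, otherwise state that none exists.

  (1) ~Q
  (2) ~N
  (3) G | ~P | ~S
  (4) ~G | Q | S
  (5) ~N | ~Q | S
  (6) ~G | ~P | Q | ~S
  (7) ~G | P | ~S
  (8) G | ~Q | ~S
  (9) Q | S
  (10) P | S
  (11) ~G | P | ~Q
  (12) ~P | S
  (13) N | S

N = False, G = False, S = True, P = False, Q = False

Unit clause (~Q) forces Q = False.
Unit clause (~N) forces N = False.
In (Q | S) only S is left, so S = True.
Try G = True:
  (~G | ~P | Q | ~S) forces P = False.
  clause (~G | P | ~S) is falsified — backtrack.
So G = False.
  then (G | ~P | ~S) forces P = False.
All clauses satisfied.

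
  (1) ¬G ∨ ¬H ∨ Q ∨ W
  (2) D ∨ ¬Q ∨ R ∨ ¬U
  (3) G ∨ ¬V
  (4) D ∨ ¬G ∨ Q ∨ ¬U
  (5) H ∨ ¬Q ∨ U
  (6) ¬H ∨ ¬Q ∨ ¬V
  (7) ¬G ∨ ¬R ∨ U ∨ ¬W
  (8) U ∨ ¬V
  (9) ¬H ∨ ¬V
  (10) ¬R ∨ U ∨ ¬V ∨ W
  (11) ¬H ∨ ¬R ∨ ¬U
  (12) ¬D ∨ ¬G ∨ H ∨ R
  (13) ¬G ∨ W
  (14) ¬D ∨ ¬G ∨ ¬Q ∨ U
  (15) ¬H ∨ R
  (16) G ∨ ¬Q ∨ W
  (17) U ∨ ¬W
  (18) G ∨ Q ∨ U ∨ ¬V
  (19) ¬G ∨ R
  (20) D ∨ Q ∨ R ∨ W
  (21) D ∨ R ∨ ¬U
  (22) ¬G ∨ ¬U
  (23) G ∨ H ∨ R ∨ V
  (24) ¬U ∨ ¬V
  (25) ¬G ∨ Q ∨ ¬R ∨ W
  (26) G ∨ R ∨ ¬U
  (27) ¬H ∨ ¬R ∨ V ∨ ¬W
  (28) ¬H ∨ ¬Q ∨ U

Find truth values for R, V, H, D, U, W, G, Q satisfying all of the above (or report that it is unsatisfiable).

Try R = False:
  (¬H ∨ R) forces H = False.
  (¬G ∨ R) forces G = False.
  (G ∨ ¬V) forces V = False.
  clause (G ∨ H ∨ R ∨ V) is falsified — backtrack.
So R = True.
Try V = True:
  (G ∨ ¬V) forces G = True.
  (U ∨ ¬V) forces U = True.
  clause (¬G ∨ ¬U) is falsified — backtrack.
So V = False.
Set H = False.
Set D = True.
Set U = True.
  then (¬G ∨ ¬U) forces G = False.
Set W = True.
Set Q = False.
All clauses satisfied.

R = True; V = False; H = False; D = True; U = True; W = True; G = False; Q = False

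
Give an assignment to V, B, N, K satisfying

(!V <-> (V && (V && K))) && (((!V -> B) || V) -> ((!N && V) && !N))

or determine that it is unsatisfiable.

V = True, B = False, N = False, K = False

  !V <-> (V && (V && K)) = True
    !V = False
    V && (V && K) = False
      V && K = False
  ((!V -> B) || V) -> ((!N && V) && !N) = True
    (!V -> B) || V = True
      !V -> B = True
        !V = False
    (!N && V) && !N = True
      !N && V = True
        !N = True
      !N = True
Both conjuncts True, so the formula holds.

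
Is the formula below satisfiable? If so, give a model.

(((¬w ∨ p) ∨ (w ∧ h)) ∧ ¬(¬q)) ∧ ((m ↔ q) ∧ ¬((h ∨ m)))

Case q = True: the formula simplifies to ((¬w ∨ p) ∨ (w ∧ h)) ∧ (m ∧ ¬((h ∨ m))).
  m = True: the conjunct ¬((h ∨ m)) becomes ¬((h ∨ True)) = False.
  m = False: the conjunct m is False.
Case q = False: the conjunct ¬(¬q) becomes ¬(¬False) = False.
Both cases fail — unsatisfiable.

No satisfying assignment exists.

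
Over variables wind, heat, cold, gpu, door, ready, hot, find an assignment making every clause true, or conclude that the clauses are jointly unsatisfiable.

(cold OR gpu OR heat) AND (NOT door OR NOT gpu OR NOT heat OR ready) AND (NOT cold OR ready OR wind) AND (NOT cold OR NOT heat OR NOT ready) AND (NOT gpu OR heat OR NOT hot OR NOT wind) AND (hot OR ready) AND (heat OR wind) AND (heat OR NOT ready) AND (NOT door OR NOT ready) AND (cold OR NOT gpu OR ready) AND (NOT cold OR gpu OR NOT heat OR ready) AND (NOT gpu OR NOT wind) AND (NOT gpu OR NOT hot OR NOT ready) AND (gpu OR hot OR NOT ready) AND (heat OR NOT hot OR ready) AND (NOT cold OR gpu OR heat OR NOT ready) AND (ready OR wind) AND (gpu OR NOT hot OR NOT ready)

wind=T, heat=T, cold=F, gpu=F, door=T, ready=F, hot=T

Set wind = True.
  then (NOT gpu OR NOT wind) forces gpu = False.
Try heat = False:
  (cold OR gpu OR heat) forces cold = True.
  (heat OR NOT ready) forces ready = False.
  (hot OR ready) forces hot = True.
  clause (heat OR NOT hot OR ready) is falsified — backtrack.
So heat = True.
Try cold = True:
  (NOT cold OR NOT heat OR NOT ready) forces ready = False.
  clause (NOT cold OR gpu OR NOT heat OR ready) is falsified — backtrack.
So cold = False.
Set door = True.
  then (NOT door OR NOT ready) forces ready = False.
  then (hot OR ready) forces hot = True.
All clauses satisfied.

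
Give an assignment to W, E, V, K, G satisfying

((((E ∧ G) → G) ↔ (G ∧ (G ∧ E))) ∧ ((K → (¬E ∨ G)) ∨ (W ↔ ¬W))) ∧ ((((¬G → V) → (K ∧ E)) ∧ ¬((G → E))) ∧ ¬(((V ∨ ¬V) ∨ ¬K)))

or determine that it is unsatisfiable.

Unsatisfiable — no assignment works.

The conjunct ¬(((V ∨ ¬V) ∨ ¬K)) is unsatisfiable on its own:
  V=F, K=F: evaluates to False.
  V=F, K=T: evaluates to False.
  V=T, K=F: evaluates to False.
  V=T, K=T: evaluates to False.
So the whole conjunction is unsatisfiable.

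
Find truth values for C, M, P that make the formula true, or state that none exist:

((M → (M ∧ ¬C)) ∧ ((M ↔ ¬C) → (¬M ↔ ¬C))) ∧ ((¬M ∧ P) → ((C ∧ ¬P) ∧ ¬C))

C = False; M = False; P = False

  (M → (M ∧ ¬C)) ∧ ((M ↔ ¬C) → (¬M ↔ ¬C)) = True
    M → (M ∧ ¬C) = True
      M ∧ ¬C = False
        ¬C = True
    (M ↔ ¬C) → (¬M ↔ ¬C) = True
      M ↔ ¬C = False
        ¬C = True
      ¬M ↔ ¬C = True
        ¬M = True
        ¬C = True
  (¬M ∧ P) → ((C ∧ ¬P) ∧ ¬C) = True
    ¬M ∧ P = False
      ¬M = True
    (C ∧ ¬P) ∧ ¬C = False
      C ∧ ¬P = False
        ¬P = True
      ¬C = True
Both conjuncts True, so the formula holds.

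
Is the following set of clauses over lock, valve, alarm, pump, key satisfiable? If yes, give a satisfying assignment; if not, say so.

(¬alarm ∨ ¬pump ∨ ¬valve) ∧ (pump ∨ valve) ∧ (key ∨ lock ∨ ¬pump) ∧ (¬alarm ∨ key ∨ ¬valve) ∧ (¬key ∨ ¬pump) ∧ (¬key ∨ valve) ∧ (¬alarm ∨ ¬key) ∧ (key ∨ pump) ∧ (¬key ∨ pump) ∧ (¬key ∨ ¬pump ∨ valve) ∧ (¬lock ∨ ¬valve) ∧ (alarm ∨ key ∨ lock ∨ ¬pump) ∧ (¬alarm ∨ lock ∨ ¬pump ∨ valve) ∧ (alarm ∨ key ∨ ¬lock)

lock = True, valve = False, alarm = True, pump = True, key = False

Set lock = True.
  then (¬lock ∨ ¬valve) forces valve = False.
  then (pump ∨ valve) forces pump = True.
  then (¬key ∨ ¬pump) forces key = False.
  then (alarm ∨ key ∨ ¬lock) forces alarm = True.
All clauses satisfied.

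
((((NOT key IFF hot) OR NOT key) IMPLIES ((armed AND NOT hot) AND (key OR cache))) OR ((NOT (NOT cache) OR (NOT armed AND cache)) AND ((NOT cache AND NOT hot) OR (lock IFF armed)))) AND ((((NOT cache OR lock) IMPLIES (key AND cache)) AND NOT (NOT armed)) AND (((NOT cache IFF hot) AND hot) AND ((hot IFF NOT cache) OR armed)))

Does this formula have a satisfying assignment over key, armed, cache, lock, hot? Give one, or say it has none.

Unsatisfiable — no assignment works.

Case cache = True: the formula simplifies to ((((NOT key IFF hot) OR NOT key) IMPLIES (armed AND NOT hot)) OR (lock IFF armed)) AND (((lock IMPLIES key) AND NOT (NOT armed)) AND ((NOT hot AND hot) AND (NOT hot OR armed))).
  hot = True: the conjunct NOT hot is False.
  hot = False: the conjunct hot is False.
Case cache = False: the conjunct (NOT cache OR lock) IMPLIES (key AND cache) becomes (True OR lock) IMPLIES (key AND False) = False.
Both cases fail — unsatisfiable.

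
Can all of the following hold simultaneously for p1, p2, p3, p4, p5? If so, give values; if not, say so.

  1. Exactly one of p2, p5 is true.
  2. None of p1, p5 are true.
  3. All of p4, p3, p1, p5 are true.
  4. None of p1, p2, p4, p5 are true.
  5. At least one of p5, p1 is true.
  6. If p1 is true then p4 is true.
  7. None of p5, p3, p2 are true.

Case p1 = True:
  Constraint (2) is violated (p1=T) — contradiction.
Case p1 = False:
  Constraint (3) is violated (p1=F) — contradiction.
Both cases fail — unsatisfiable.

The formula is unsatisfiable.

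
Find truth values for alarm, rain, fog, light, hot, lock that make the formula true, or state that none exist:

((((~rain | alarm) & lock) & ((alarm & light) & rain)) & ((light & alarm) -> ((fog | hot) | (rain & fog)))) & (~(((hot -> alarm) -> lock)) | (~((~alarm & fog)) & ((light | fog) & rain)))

alarm=T, rain=T, fog=T, light=T, hot=F, lock=T

  (((~rain | alarm) & lock) & ((alarm & light) & rain)) & ((light & alarm) -> ((fog | hot) | (rain & fog))) = True
    ((~rain | alarm) & lock) & ((alarm & light) & rain) = True
      (~rain | alarm) & lock = True
        ~rain | alarm = True
          ~rain = False
      (alarm & light) & rain = True
        alarm & light = True
    (light & alarm) -> ((fog | hot) | (rain & fog)) = True
      light & alarm = True
      (fog | hot) | (rain & fog) = True
        fog | hot = True
        rain & fog = True
  ~(((hot -> alarm) -> lock)) | (~((~alarm & fog)) & ((light | fog) & rain)) = True
    ~(((hot -> alarm) -> lock)) = False
      (hot -> alarm) -> lock = True
        hot -> alarm = True
    ~((~alarm & fog)) & ((light | fog) & rain) = True
      ~((~alarm & fog)) = True
        ~alarm & fog = False
          ~alarm = False
      (light | fog) & rain = True
        light | fog = True
Both conjuncts True, so the formula holds.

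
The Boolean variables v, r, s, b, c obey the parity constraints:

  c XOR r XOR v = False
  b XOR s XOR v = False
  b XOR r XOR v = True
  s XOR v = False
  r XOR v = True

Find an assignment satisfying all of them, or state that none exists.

v = True, r = False, s = True, b = False, c = True

c XOR r XOR v = T XOR F XOR T = False ✓
b XOR s XOR v = F XOR T XOR T = False ✓
b XOR r XOR v = F XOR F XOR T = True ✓
s XOR v = T XOR T = False ✓
r XOR v = F XOR T = True ✓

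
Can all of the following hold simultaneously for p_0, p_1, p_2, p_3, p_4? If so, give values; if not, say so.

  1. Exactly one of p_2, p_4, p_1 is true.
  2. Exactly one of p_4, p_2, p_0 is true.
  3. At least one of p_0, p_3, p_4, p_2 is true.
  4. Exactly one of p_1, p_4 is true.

p_0: True, p_1: True, p_2: False, p_3: True, p_4: False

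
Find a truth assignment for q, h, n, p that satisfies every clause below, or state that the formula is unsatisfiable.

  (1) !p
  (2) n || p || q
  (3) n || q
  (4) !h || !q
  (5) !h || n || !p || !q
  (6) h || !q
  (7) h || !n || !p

q: False, h: False, n: True, p: False

Unit clause (!p) forces p = False.
Try q = True:
  (!h || !q) forces h = False.
  clause (h || !q) is falsified — backtrack.
So q = False.
  then (n || p || q) forces n = True.
Set h = False.
Check each clause:
  (!p): !p holds.
  (n || p || q): n holds.
  (n || q): n holds.
  (!h || !q): !h holds.
  (!h || n || !p || !q): !h holds.
  (h || !q): !q holds.
  (h || !n || !p): !p holds.
All clauses satisfied.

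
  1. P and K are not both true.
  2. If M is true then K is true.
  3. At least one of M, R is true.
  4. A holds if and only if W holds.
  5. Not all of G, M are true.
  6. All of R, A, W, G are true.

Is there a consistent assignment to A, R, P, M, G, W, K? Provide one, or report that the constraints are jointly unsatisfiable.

A: True, R: True, P: False, M: False, G: True, W: True, K: False

  (1) P=F, K=F — not both ✓
  (2) M=F ⇒ K: vacuous ✓
  (3) {M, R}: 1 true — at least one ✓
  (4) A=T, W=T — same ✓
  (5) {G, M}: 1/2 true — not all ✓
  (6) {R, A, W, G}: all 4 true ✓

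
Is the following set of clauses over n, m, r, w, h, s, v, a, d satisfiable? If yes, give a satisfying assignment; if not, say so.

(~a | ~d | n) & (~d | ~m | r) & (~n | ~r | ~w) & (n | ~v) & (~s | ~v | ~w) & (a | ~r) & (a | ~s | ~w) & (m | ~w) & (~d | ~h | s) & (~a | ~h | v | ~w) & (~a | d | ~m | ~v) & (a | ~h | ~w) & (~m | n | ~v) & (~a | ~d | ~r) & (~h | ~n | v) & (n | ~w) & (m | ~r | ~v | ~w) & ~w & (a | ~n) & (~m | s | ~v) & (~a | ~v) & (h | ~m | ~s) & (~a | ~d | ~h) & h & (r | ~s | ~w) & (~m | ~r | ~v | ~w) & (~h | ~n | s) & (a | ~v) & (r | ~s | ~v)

Unit clause (~w) forces w = False.
Unit clause (h) forces h = True.
Try n = True:
  (~h | ~n | v) forces v = True.
  (a | ~n) forces a = True.
  clause (~a | ~v) is falsified — backtrack.
So n = False.
  then (n | ~v) forces v = False.
Set m = True.
Set r = False.
  then (~d | ~m | r) forces d = False.
Set s = False.
Set a = False.
All clauses satisfied.

n = False, m = True, r = False, w = False, h = True, s = False, v = False, a = False, d = False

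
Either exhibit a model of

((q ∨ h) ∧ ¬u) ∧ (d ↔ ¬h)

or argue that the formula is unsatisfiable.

d = True, q = True, u = False, h = False

  (q ∨ h) ∧ ¬u = True
    q ∨ h = True
    ¬u = True
  d ↔ ¬h = True
    ¬h = True
Both conjuncts True, so the formula holds.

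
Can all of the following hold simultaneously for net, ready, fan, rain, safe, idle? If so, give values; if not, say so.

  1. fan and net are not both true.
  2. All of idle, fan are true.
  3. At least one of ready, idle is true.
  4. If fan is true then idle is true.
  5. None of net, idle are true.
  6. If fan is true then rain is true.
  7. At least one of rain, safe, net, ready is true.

The formula is unsatisfiable.

Case idle = True:
  Constraint (5) is violated (idle=T) — contradiction.
Case idle = False:
  Constraint (2) is violated (idle=F) — contradiction.
Both cases fail — unsatisfiable.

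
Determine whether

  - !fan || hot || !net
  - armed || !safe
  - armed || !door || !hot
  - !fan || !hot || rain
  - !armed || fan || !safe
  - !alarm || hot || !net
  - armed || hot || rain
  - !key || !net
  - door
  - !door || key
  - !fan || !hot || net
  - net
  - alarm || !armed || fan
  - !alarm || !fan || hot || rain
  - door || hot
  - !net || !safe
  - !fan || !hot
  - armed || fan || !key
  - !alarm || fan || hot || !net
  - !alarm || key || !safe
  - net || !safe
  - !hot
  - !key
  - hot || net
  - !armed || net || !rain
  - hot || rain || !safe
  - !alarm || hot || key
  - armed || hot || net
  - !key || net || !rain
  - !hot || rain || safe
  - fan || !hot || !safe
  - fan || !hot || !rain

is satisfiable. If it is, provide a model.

Unsatisfiable — no assignment works.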